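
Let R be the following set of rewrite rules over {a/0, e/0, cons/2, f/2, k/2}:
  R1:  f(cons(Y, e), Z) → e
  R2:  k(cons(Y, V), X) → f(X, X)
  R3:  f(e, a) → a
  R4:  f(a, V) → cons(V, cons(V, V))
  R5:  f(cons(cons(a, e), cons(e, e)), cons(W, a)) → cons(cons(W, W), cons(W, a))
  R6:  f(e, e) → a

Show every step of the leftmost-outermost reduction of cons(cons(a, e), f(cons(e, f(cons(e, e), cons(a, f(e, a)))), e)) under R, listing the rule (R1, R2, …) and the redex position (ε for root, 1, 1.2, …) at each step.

cons(cons(a, e), e)

1. cons(cons(a, e), f(cons(e, f(cons(e, e), cons(a, f(e, a)))), e))  →  cons(cons(a, e), f(cons(e, e), e))   [R1 at 2.1.2]
2. cons(cons(a, e), f(cons(e, e), e))  →  cons(cons(a, e), e)   [R1 at 2]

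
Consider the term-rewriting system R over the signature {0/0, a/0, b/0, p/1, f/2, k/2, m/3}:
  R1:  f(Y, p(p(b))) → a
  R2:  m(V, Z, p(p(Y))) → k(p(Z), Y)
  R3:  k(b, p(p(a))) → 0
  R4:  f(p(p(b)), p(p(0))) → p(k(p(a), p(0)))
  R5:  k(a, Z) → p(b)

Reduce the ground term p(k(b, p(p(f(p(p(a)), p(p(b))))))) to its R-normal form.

p(0)

1. p(k(b, p(p(f(p(p(a)), p(p(b)))))))  →  p(k(b, p(p(a))))   [R1 at 1.2.1.1]
2. p(k(b, p(p(a))))  →  p(0)   [R3 at 1]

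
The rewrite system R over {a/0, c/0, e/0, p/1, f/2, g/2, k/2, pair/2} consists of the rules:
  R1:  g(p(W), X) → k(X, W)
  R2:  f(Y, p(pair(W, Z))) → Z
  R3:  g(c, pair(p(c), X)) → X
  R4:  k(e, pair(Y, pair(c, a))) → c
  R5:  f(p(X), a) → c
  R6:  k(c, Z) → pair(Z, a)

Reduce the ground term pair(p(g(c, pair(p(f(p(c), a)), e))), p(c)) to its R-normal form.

1. pair(p(g(c, pair(p(f(p(c), a)), e))), p(c))  →  pair(p(g(c, pair(p(c), e))), p(c))   [R5 at 1.1.2.1.1]
2. pair(p(g(c, pair(p(c), e))), p(c))  →  pair(p(e), p(c))   [R3 at 1.1]

pair(p(e), p(c))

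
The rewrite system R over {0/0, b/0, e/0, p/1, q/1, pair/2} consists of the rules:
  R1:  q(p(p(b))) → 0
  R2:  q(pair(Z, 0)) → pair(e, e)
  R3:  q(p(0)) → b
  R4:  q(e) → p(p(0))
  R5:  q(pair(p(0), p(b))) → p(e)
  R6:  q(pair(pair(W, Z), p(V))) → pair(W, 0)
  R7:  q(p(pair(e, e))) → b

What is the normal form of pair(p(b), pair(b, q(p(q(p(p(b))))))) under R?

pair(p(b), pair(b, b))

1. pair(p(b), pair(b, q(p(q(p(p(b)))))))  →  pair(p(b), pair(b, q(p(0))))   [R1 at 2.2.1.1]
2. pair(p(b), pair(b, q(p(0))))  →  pair(p(b), pair(b, b))   [R3 at 2.2]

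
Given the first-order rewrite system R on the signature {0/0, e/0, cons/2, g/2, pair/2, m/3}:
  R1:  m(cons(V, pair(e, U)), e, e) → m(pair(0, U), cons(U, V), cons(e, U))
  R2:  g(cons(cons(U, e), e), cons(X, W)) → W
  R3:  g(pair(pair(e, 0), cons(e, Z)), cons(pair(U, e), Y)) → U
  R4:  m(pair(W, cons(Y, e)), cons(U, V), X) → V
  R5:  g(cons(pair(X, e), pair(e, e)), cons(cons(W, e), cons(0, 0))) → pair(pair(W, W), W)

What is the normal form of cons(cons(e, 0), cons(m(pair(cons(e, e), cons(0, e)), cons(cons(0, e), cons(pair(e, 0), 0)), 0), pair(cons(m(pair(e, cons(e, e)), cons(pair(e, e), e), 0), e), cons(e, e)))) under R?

cons(cons(e, 0), cons(cons(pair(e, 0), 0), pair(cons(e, e), cons(e, e))))

1. cons(cons(e, 0), cons(m(pair(cons(e, e), cons(0, e)), cons(cons(0, e), cons(pair(e, 0), 0)), 0), pair(cons(m(pair(e, cons(e, e)), cons(pair(e, e), e), 0), e), cons(e, e))))  →  cons(cons(e, 0), cons(cons(pair(e, 0), 0), pair(cons(m(pair(e, cons(e, e)), cons(pair(e, e), e), 0), e), cons(e, e))))   [R4 at 2.1]
2. cons(cons(e, 0), cons(cons(pair(e, 0), 0), pair(cons(m(pair(e, cons(e, e)), cons(pair(e, e), e), 0), e), cons(e, e))))  →  cons(cons(e, 0), cons(cons(pair(e, 0), 0), pair(cons(e, e), cons(e, e))))   [R4 at 2.2.1.1]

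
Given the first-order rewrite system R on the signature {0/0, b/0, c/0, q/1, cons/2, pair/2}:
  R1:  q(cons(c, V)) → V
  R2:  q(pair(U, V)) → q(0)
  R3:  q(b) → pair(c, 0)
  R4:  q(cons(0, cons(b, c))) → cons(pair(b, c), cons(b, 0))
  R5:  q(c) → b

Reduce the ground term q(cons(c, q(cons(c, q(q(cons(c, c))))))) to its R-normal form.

1. q(cons(c, q(cons(c, q(q(cons(c, c)))))))  →  q(cons(c, q(q(cons(c, c)))))   [R1 at ε]
2. q(cons(c, q(q(cons(c, c)))))  →  q(q(cons(c, c)))   [R1 at ε]
3. q(q(cons(c, c)))  →  q(c)   [R1 at 1]
4. q(c)  →  b   [R5 at ε]

b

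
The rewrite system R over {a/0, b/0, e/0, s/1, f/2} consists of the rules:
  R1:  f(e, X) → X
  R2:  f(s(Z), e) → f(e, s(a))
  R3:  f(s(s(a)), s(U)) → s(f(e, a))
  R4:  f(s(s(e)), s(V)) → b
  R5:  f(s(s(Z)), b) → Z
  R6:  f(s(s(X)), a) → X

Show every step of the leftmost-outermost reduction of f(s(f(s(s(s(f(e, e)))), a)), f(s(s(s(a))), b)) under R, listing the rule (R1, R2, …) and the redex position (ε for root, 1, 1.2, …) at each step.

b

1. f(s(f(s(s(s(f(e, e)))), a)), f(s(s(s(a))), b))  →  f(s(s(f(e, e))), f(s(s(s(a))), b))   [R6 at 1.1]
2. f(s(s(f(e, e))), f(s(s(s(a))), b))  →  f(s(s(e)), f(s(s(s(a))), b))   [R1 at 1.1.1]
3. f(s(s(e)), f(s(s(s(a))), b))  →  f(s(s(e)), s(a))   [R5 at 2]
4. f(s(s(e)), s(a))  →  b   [R4 at ε]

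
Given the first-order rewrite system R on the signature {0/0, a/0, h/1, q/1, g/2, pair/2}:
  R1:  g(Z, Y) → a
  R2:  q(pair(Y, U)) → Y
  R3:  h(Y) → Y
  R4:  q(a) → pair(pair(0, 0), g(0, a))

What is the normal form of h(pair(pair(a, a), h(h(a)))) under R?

pair(pair(a, a), a)

1. h(pair(pair(a, a), h(h(a))))  →  pair(pair(a, a), h(h(a)))   [R3 at ε]
2. pair(pair(a, a), h(h(a)))  →  pair(pair(a, a), h(a))   [R3 at 2]
3. pair(pair(a, a), h(a))  →  pair(pair(a, a), a)   [R3 at 2]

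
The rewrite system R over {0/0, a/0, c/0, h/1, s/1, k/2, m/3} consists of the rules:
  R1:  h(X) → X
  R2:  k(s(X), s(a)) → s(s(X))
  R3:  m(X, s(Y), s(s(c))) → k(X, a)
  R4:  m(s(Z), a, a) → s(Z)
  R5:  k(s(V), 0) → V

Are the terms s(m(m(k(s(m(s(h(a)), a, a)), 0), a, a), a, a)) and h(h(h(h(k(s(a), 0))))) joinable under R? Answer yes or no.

no — NF(t₁) = s(s(a)), NF(t₂) = a

Reduce t₁ = s(m(m(k(s(m(s(h(a)), a, a)), 0), a, a), a, a)):
1. s(m(m(k(s(m(s(h(a)), a, a)), 0), a, a), a, a))  →  s(m(m(m(s(h(a)), a, a), a, a), a, a))   [R5 at 1.1.1]
2. s(m(m(m(s(h(a)), a, a), a, a), a, a))  →  s(m(m(s(h(a)), a, a), a, a))   [R4 at 1.1.1]
3. s(m(m(s(h(a)), a, a), a, a))  →  s(m(s(h(a)), a, a))   [R4 at 1.1]
4. s(m(s(h(a)), a, a))  →  s(s(h(a)))   [R4 at 1]
5. s(s(h(a)))  →  s(s(a))   [R1 at 1.1]

Reduce t₂ = h(h(h(h(k(s(a), 0))))):
1. h(h(h(h(k(s(a), 0)))))  →  h(h(h(k(s(a), 0))))   [R1 at ε]
2. h(h(h(k(s(a), 0))))  →  h(h(k(s(a), 0)))   [R1 at ε]
3. h(h(k(s(a), 0)))  →  h(k(s(a), 0))   [R1 at ε]
4. h(k(s(a), 0))  →  k(s(a), 0)   [R1 at ε]
5. k(s(a), 0)  →  a   [R5 at ε]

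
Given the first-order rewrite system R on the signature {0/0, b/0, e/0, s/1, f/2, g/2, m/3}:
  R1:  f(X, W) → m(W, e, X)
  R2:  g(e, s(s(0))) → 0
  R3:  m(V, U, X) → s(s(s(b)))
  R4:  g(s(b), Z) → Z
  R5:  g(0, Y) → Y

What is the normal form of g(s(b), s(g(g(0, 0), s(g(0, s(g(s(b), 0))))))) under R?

1. g(s(b), s(g(g(0, 0), s(g(0, s(g(s(b), 0)))))))  →  s(g(g(0, 0), s(g(0, s(g(s(b), 0))))))   [R4 at ε]
2. s(g(g(0, 0), s(g(0, s(g(s(b), 0))))))  →  s(g(0, s(g(0, s(g(s(b), 0))))))   [R5 at 1.1]
3. s(g(0, s(g(0, s(g(s(b), 0))))))  →  s(s(g(0, s(g(s(b), 0)))))   [R5 at 1]
4. s(s(g(0, s(g(s(b), 0)))))  →  s(s(s(g(s(b), 0))))   [R5 at 1.1]
5. s(s(s(g(s(b), 0))))  →  s(s(s(0)))   [R4 at 1.1.1]

s(s(s(0)))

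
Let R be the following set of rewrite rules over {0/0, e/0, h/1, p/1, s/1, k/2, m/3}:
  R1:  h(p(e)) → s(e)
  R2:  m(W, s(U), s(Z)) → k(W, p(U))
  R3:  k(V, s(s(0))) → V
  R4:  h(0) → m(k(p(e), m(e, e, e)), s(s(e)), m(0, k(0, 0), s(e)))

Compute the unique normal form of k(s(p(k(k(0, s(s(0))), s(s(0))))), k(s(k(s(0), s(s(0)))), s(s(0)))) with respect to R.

s(p(0))

1. k(s(p(k(k(0, s(s(0))), s(s(0))))), k(s(k(s(0), s(s(0)))), s(s(0))))  →  k(s(p(k(0, s(s(0))))), k(s(k(s(0), s(s(0)))), s(s(0))))   [R3 at 1.1.1]
2. k(s(p(k(0, s(s(0))))), k(s(k(s(0), s(s(0)))), s(s(0))))  →  k(s(p(0)), k(s(k(s(0), s(s(0)))), s(s(0))))   [R3 at 1.1.1]
3. k(s(p(0)), k(s(k(s(0), s(s(0)))), s(s(0))))  →  k(s(p(0)), s(k(s(0), s(s(0)))))   [R3 at 2]
4. k(s(p(0)), s(k(s(0), s(s(0)))))  →  k(s(p(0)), s(s(0)))   [R3 at 2.1]
5. k(s(p(0)), s(s(0)))  →  s(p(0))   [R3 at ε]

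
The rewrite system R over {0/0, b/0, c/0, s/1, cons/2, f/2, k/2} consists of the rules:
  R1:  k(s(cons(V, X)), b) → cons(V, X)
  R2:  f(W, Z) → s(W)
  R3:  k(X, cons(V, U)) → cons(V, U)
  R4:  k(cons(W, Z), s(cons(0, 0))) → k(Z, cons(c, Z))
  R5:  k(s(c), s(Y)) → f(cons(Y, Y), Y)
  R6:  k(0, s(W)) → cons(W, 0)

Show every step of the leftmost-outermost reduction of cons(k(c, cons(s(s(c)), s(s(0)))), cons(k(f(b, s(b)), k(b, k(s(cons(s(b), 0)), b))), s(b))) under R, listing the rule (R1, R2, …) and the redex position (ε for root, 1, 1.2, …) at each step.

1. cons(k(c, cons(s(s(c)), s(s(0)))), cons(k(f(b, s(b)), k(b, k(s(cons(s(b), 0)), b))), s(b)))  →  cons(cons(s(s(c)), s(s(0))), cons(k(f(b, s(b)), k(b, k(s(cons(s(b), 0)), b))), s(b)))   [R3 at 1]
2. cons(cons(s(s(c)), s(s(0))), cons(k(f(b, s(b)), k(b, k(s(cons(s(b), 0)), b))), s(b)))  →  cons(cons(s(s(c)), s(s(0))), cons(k(s(b), k(b, k(s(cons(s(b), 0)), b))), s(b)))   [R2 at 2.1.1]
3. cons(cons(s(s(c)), s(s(0))), cons(k(s(b), k(b, k(s(cons(s(b), 0)), b))), s(b)))  →  cons(cons(s(s(c)), s(s(0))), cons(k(s(b), k(b, cons(s(b), 0))), s(b)))   [R1 at 2.1.2.2]
4. cons(cons(s(s(c)), s(s(0))), cons(k(s(b), k(b, cons(s(b), 0))), s(b)))  →  cons(cons(s(s(c)), s(s(0))), cons(k(s(b), cons(s(b), 0)), s(b)))   [R3 at 2.1.2]
5. cons(cons(s(s(c)), s(s(0))), cons(k(s(b), cons(s(b), 0)), s(b)))  →  cons(cons(s(s(c)), s(s(0))), cons(cons(s(b), 0), s(b)))   [R3 at 2.1]

cons(cons(s(s(c)), s(s(0))), cons(cons(s(b), 0), s(b)))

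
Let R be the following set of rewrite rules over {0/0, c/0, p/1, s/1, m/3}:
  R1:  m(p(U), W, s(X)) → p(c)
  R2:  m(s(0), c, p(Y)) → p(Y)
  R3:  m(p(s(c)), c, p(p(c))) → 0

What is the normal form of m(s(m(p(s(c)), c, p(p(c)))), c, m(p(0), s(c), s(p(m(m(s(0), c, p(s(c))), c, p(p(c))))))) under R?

p(c)

1. m(s(m(p(s(c)), c, p(p(c)))), c, m(p(0), s(c), s(p(m(m(s(0), c, p(s(c))), c, p(p(c)))))))  →  m(s(0), c, m(p(0), s(c), s(p(m(m(s(0), c, p(s(c))), c, p(p(c)))))))   [R3 at 1.1]
2. m(s(0), c, m(p(0), s(c), s(p(m(m(s(0), c, p(s(c))), c, p(p(c)))))))  →  m(s(0), c, p(c))   [R1 at 3]
3. m(s(0), c, p(c))  →  p(c)   [R2 at ε]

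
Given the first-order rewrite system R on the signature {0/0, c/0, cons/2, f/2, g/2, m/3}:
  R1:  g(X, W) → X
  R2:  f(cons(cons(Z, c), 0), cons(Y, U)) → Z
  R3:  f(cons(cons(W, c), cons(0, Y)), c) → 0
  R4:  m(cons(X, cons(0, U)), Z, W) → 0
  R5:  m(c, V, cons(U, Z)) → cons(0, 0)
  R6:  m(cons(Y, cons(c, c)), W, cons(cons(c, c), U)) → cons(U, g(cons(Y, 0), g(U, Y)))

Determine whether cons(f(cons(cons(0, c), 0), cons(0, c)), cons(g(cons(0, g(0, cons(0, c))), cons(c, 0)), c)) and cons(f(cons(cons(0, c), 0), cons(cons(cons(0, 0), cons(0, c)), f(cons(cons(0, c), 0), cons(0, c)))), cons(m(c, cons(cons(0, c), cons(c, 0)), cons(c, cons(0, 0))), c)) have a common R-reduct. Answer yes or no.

Reduce t₁ = cons(f(cons(cons(0, c), 0), cons(0, c)), cons(g(cons(0, g(0, cons(0, c))), cons(c, 0)), c)):
1. cons(f(cons(cons(0, c), 0), cons(0, c)), cons(g(cons(0, g(0, cons(0, c))), cons(c, 0)), c))  →  cons(0, cons(g(cons(0, g(0, cons(0, c))), cons(c, 0)), c))   [R2 at 1]
2. cons(0, cons(g(cons(0, g(0, cons(0, c))), cons(c, 0)), c))  →  cons(0, cons(cons(0, g(0, cons(0, c))), c))   [R1 at 2.1]
3. cons(0, cons(cons(0, g(0, cons(0, c))), c))  →  cons(0, cons(cons(0, 0), c))   [R1 at 2.1.2]

Reduce t₂ = cons(f(cons(cons(0, c), 0), cons(cons(cons(0, 0), cons(0, c)), f(cons(cons(0, c), 0), cons(0, c)))), cons(m(c, cons(cons(0, c), cons(c, 0)), cons(c, cons(0, 0))), c)):
1. cons(f(cons(cons(0, c), 0), cons(cons(cons(0, 0), cons(0, c)), f(cons(cons(0, c), 0), cons(0, c)))), cons(m(c, cons(cons(0, c), cons(c, 0)), cons(c, cons(0, 0))), c))  →  cons(0, cons(m(c, cons(cons(0, c), cons(c, 0)), cons(c, cons(0, 0))), c))   [R2 at 1]
2. cons(0, cons(m(c, cons(cons(0, c), cons(c, 0)), cons(c, cons(0, 0))), c))  →  cons(0, cons(cons(0, 0), c))   [R5 at 2.1]

yes — NF(t₁) = cons(0, cons(cons(0, 0), c)), NF(t₂) = cons(0, cons(cons(0, 0), c))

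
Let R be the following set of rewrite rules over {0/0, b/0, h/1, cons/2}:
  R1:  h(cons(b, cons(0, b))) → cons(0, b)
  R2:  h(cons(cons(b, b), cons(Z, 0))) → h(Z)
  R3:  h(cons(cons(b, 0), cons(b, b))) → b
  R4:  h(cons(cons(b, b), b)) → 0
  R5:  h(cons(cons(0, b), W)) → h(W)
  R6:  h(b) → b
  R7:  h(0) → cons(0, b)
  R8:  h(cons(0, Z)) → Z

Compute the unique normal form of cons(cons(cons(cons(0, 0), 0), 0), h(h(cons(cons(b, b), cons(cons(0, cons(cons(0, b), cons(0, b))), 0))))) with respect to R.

cons(cons(cons(cons(0, 0), 0), 0), b)

1. cons(cons(cons(cons(0, 0), 0), 0), h(h(cons(cons(b, b), cons(cons(0, cons(cons(0, b), cons(0, b))), 0)))))  →  cons(cons(cons(cons(0, 0), 0), 0), h(h(cons(0, cons(cons(0, b), cons(0, b))))))   [R2 at 2.1]
2. cons(cons(cons(cons(0, 0), 0), 0), h(h(cons(0, cons(cons(0, b), cons(0, b))))))  →  cons(cons(cons(cons(0, 0), 0), 0), h(cons(cons(0, b), cons(0, b))))   [R8 at 2.1]
3. cons(cons(cons(cons(0, 0), 0), 0), h(cons(cons(0, b), cons(0, b))))  →  cons(cons(cons(cons(0, 0), 0), 0), h(cons(0, b)))   [R5 at 2]
4. cons(cons(cons(cons(0, 0), 0), 0), h(cons(0, b)))  →  cons(cons(cons(cons(0, 0), 0), 0), b)   [R8 at 2]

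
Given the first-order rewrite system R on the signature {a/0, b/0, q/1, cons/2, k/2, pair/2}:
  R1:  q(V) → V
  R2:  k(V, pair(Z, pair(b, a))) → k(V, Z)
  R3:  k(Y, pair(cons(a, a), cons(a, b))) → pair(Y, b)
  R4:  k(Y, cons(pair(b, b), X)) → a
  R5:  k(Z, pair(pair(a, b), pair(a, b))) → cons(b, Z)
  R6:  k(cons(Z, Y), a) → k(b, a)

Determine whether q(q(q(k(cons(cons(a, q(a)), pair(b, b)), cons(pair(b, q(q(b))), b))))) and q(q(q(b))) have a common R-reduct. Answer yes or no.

Reduce t₁ = q(q(q(k(cons(cons(a, q(a)), pair(b, b)), cons(pair(b, q(q(b))), b))))):
1. q(q(q(k(cons(cons(a, q(a)), pair(b, b)), cons(pair(b, q(q(b))), b)))))  →  q(q(k(cons(cons(a, q(a)), pair(b, b)), cons(pair(b, q(q(b))), b))))   [R1 at ε]
2. q(q(k(cons(cons(a, q(a)), pair(b, b)), cons(pair(b, q(q(b))), b))))  →  q(k(cons(cons(a, q(a)), pair(b, b)), cons(pair(b, q(q(b))), b)))   [R1 at ε]
3. q(k(cons(cons(a, q(a)), pair(b, b)), cons(pair(b, q(q(b))), b)))  →  k(cons(cons(a, q(a)), pair(b, b)), cons(pair(b, q(q(b))), b))   [R1 at ε]
4. k(cons(cons(a, q(a)), pair(b, b)), cons(pair(b, q(q(b))), b))  →  k(cons(cons(a, a), pair(b, b)), cons(pair(b, q(q(b))), b))   [R1 at 1.1.2]
5. k(cons(cons(a, a), pair(b, b)), cons(pair(b, q(q(b))), b))  →  k(cons(cons(a, a), pair(b, b)), cons(pair(b, q(b)), b))   [R1 at 2.1.2]
6. k(cons(cons(a, a), pair(b, b)), cons(pair(b, q(b)), b))  →  k(cons(cons(a, a), pair(b, b)), cons(pair(b, b), b))   [R1 at 2.1.2]
7. k(cons(cons(a, a), pair(b, b)), cons(pair(b, b), b))  →  a   [R4 at ε]

Reduce t₂ = q(q(q(b))):
1. q(q(q(b)))  →  q(q(b))   [R1 at ε]
2. q(q(b))  →  q(b)   [R1 at ε]
3. q(b)  →  b   [R1 at ε]

no — NF(t₁) = a, NF(t₂) = b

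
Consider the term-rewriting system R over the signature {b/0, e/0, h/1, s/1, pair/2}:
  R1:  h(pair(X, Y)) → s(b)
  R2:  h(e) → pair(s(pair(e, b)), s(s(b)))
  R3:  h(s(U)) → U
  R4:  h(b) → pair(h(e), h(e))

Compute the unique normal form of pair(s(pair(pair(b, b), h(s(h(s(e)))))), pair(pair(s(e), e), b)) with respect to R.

1. pair(s(pair(pair(b, b), h(s(h(s(e)))))), pair(pair(s(e), e), b))  →  pair(s(pair(pair(b, b), h(s(e)))), pair(pair(s(e), e), b))   [R3 at 1.1.2]
2. pair(s(pair(pair(b, b), h(s(e)))), pair(pair(s(e), e), b))  →  pair(s(pair(pair(b, b), e)), pair(pair(s(e), e), b))   [R3 at 1.1.2]

pair(s(pair(pair(b, b), e)), pair(pair(s(e), e), b))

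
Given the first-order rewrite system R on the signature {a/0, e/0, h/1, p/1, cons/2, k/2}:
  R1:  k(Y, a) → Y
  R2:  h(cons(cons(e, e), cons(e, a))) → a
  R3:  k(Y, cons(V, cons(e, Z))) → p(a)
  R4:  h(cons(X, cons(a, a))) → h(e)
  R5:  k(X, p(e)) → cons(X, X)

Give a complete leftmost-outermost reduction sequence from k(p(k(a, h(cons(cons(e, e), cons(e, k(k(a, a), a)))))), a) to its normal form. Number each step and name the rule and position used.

p(a)

1. k(p(k(a, h(cons(cons(e, e), cons(e, k(k(a, a), a)))))), a)  →  p(k(a, h(cons(cons(e, e), cons(e, k(k(a, a), a))))))   [R1 at ε]
2. p(k(a, h(cons(cons(e, e), cons(e, k(k(a, a), a))))))  →  p(k(a, h(cons(cons(e, e), cons(e, k(a, a))))))   [R1 at 1.2.1.2.2]
3. p(k(a, h(cons(cons(e, e), cons(e, k(a, a))))))  →  p(k(a, h(cons(cons(e, e), cons(e, a)))))   [R1 at 1.2.1.2.2]
4. p(k(a, h(cons(cons(e, e), cons(e, a)))))  →  p(k(a, a))   [R2 at 1.2]
5. p(k(a, a))  →  p(a)   [R1 at 1]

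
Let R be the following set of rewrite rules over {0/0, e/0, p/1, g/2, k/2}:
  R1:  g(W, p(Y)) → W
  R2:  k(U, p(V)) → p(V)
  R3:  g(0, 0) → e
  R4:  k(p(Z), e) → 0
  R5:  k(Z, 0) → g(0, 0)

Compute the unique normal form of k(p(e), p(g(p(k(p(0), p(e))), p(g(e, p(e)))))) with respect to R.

1. k(p(e), p(g(p(k(p(0), p(e))), p(g(e, p(e))))))  →  p(g(p(k(p(0), p(e))), p(g(e, p(e)))))   [R2 at ε]
2. p(g(p(k(p(0), p(e))), p(g(e, p(e)))))  →  p(p(k(p(0), p(e))))   [R1 at 1]
3. p(p(k(p(0), p(e))))  →  p(p(p(e)))   [R2 at 1.1]

p(p(p(e)))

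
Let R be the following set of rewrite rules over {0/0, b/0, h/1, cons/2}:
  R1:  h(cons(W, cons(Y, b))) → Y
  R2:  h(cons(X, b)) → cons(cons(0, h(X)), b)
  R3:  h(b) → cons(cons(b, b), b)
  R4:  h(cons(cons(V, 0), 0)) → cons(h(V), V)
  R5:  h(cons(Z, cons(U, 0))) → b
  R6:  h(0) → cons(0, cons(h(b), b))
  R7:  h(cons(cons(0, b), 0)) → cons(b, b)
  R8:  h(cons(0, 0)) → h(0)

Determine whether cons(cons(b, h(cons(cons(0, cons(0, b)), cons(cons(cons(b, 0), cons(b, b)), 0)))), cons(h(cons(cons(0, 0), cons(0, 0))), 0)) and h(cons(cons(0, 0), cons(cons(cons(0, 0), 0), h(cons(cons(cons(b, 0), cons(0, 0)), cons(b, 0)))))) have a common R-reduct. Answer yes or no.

Reduce t₁ = cons(cons(b, h(cons(cons(0, cons(0, b)), cons(cons(cons(b, 0), cons(b, b)), 0)))), cons(h(cons(cons(0, 0), cons(0, 0))), 0)):
1. cons(cons(b, h(cons(cons(0, cons(0, b)), cons(cons(cons(b, 0), cons(b, b)), 0)))), cons(h(cons(cons(0, 0), cons(0, 0))), 0))  →  cons(cons(b, b), cons(h(cons(cons(0, 0), cons(0, 0))), 0))   [R5 at 1.2]
2. cons(cons(b, b), cons(h(cons(cons(0, 0), cons(0, 0))), 0))  →  cons(cons(b, b), cons(b, 0))   [R5 at 2.1]

Reduce t₂ = h(cons(cons(0, 0), cons(cons(cons(0, 0), 0), h(cons(cons(cons(b, 0), cons(0, 0)), cons(b, 0)))))):
1. h(cons(cons(0, 0), cons(cons(cons(0, 0), 0), h(cons(cons(cons(b, 0), cons(0, 0)), cons(b, 0))))))  →  h(cons(cons(0, 0), cons(cons(cons(0, 0), 0), b)))   [R5 at 1.2.2]
2. h(cons(cons(0, 0), cons(cons(cons(0, 0), 0), b)))  →  cons(cons(0, 0), 0)   [R1 at ε]

no — NF(t₁) = cons(cons(b, b), cons(b, 0)), NF(t₂) = cons(cons(0, 0), 0)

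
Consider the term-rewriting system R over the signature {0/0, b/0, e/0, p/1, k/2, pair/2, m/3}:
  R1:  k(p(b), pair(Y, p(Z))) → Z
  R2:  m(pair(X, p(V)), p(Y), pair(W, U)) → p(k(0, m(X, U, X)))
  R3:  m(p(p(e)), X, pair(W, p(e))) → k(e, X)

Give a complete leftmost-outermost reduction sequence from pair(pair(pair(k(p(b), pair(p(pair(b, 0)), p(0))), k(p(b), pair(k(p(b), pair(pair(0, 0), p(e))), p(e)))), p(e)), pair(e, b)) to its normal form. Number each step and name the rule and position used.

1. pair(pair(pair(k(p(b), pair(p(pair(b, 0)), p(0))), k(p(b), pair(k(p(b), pair(pair(0, 0), p(e))), p(e)))), p(e)), pair(e, b))  →  pair(pair(pair(0, k(p(b), pair(k(p(b), pair(pair(0, 0), p(e))), p(e)))), p(e)), pair(e, b))   [R1 at 1.1.1]
2. pair(pair(pair(0, k(p(b), pair(k(p(b), pair(pair(0, 0), p(e))), p(e)))), p(e)), pair(e, b))  →  pair(pair(pair(0, e), p(e)), pair(e, b))   [R1 at 1.1.2]

pair(pair(pair(0, e), p(e)), pair(e, b))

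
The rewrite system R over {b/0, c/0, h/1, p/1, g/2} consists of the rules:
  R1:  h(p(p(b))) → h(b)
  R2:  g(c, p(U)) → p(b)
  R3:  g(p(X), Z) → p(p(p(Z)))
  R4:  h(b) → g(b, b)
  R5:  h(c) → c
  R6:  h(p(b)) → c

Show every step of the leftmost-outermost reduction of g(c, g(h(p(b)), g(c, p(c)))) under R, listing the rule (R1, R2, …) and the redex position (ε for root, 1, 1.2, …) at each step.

p(b)

1. g(c, g(h(p(b)), g(c, p(c))))  →  g(c, g(c, g(c, p(c))))   [R6 at 2.1]
2. g(c, g(c, g(c, p(c))))  →  g(c, g(c, p(b)))   [R2 at 2.2]
3. g(c, g(c, p(b)))  →  g(c, p(b))   [R2 at 2]
4. g(c, p(b))  →  p(b)   [R2 at ε]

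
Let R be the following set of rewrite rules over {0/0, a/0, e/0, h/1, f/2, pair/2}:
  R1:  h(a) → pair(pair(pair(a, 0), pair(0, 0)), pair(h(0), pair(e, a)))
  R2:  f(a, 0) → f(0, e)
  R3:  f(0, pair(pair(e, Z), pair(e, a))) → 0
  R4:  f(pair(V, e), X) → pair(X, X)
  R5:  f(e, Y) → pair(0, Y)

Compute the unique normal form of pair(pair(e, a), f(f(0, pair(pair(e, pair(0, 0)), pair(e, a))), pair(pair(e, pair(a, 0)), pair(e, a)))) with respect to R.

1. pair(pair(e, a), f(f(0, pair(pair(e, pair(0, 0)), pair(e, a))), pair(pair(e, pair(a, 0)), pair(e, a))))  →  pair(pair(e, a), f(0, pair(pair(e, pair(a, 0)), pair(e, a))))   [R3 at 2.1]
2. pair(pair(e, a), f(0, pair(pair(e, pair(a, 0)), pair(e, a))))  →  pair(pair(e, a), 0)   [R3 at 2]

pair(pair(e, a), 0)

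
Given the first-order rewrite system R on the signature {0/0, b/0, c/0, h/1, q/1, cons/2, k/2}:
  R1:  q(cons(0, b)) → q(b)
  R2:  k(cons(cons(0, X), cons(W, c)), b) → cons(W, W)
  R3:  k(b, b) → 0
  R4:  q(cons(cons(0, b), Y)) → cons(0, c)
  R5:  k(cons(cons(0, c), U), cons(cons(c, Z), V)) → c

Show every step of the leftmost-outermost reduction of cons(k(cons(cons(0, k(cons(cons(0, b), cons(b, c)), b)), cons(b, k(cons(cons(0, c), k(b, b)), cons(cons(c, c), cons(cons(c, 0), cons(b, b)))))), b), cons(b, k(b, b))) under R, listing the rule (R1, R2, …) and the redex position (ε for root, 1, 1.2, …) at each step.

1. cons(k(cons(cons(0, k(cons(cons(0, b), cons(b, c)), b)), cons(b, k(cons(cons(0, c), k(b, b)), cons(cons(c, c), cons(cons(c, 0), cons(b, b)))))), b), cons(b, k(b, b)))  →  cons(k(cons(cons(0, cons(b, b)), cons(b, k(cons(cons(0, c), k(b, b)), cons(cons(c, c), cons(cons(c, 0), cons(b, b)))))), b), cons(b, k(b, b)))   [R2 at 1.1.1.2]
2. cons(k(cons(cons(0, cons(b, b)), cons(b, k(cons(cons(0, c), k(b, b)), cons(cons(c, c), cons(cons(c, 0), cons(b, b)))))), b), cons(b, k(b, b)))  →  cons(k(cons(cons(0, cons(b, b)), cons(b, c)), b), cons(b, k(b, b)))   [R5 at 1.1.2.2]
3. cons(k(cons(cons(0, cons(b, b)), cons(b, c)), b), cons(b, k(b, b)))  →  cons(cons(b, b), cons(b, k(b, b)))   [R2 at 1]
4. cons(cons(b, b), cons(b, k(b, b)))  →  cons(cons(b, b), cons(b, 0))   [R3 at 2.2]

cons(cons(b, b), cons(b, 0))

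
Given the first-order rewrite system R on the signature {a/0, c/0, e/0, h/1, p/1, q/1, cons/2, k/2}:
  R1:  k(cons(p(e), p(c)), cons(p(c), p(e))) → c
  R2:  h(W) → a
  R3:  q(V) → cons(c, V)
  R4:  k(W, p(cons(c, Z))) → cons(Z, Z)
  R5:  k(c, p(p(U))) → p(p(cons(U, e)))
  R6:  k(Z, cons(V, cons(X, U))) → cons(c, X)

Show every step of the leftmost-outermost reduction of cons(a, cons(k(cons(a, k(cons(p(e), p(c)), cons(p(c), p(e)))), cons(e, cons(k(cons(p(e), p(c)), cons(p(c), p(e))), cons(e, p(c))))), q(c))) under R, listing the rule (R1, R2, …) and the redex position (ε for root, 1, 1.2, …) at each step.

cons(a, cons(cons(c, c), cons(c, c)))

1. cons(a, cons(k(cons(a, k(cons(p(e), p(c)), cons(p(c), p(e)))), cons(e, cons(k(cons(p(e), p(c)), cons(p(c), p(e))), cons(e, p(c))))), q(c)))  →  cons(a, cons(cons(c, k(cons(p(e), p(c)), cons(p(c), p(e)))), q(c)))   [R6 at 2.1]
2. cons(a, cons(cons(c, k(cons(p(e), p(c)), cons(p(c), p(e)))), q(c)))  →  cons(a, cons(cons(c, c), q(c)))   [R1 at 2.1.2]
3. cons(a, cons(cons(c, c), q(c)))  →  cons(a, cons(cons(c, c), cons(c, c)))   [R3 at 2.2]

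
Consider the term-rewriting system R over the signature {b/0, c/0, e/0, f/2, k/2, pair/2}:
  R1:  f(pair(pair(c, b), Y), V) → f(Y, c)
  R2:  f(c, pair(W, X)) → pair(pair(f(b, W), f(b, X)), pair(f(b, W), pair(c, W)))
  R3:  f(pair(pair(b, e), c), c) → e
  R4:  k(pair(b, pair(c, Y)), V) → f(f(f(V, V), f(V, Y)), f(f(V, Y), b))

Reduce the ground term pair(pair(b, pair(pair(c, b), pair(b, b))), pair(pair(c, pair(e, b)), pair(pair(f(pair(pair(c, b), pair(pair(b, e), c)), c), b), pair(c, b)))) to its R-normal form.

1. pair(pair(b, pair(pair(c, b), pair(b, b))), pair(pair(c, pair(e, b)), pair(pair(f(pair(pair(c, b), pair(pair(b, e), c)), c), b), pair(c, b))))  →  pair(pair(b, pair(pair(c, b), pair(b, b))), pair(pair(c, pair(e, b)), pair(pair(f(pair(pair(b, e), c), c), b), pair(c, b))))   [R1 at 2.2.1.1]
2. pair(pair(b, pair(pair(c, b), pair(b, b))), pair(pair(c, pair(e, b)), pair(pair(f(pair(pair(b, e), c), c), b), pair(c, b))))  →  pair(pair(b, pair(pair(c, b), pair(b, b))), pair(pair(c, pair(e, b)), pair(pair(e, b), pair(c, b))))   [R3 at 2.2.1.1]

pair(pair(b, pair(pair(c, b), pair(b, b))), pair(pair(c, pair(e, b)), pair(pair(e, b), pair(c, b))))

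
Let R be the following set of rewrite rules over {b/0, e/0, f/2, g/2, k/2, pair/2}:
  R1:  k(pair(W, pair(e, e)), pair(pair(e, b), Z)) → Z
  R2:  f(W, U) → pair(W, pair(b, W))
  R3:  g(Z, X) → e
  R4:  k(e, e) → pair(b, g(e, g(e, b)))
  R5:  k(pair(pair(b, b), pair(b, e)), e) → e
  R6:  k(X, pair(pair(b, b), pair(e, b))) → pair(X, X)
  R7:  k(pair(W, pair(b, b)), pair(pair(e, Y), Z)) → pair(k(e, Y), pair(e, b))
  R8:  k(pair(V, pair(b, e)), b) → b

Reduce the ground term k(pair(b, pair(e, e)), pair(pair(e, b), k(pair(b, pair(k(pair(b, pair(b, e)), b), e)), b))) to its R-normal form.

b

1. k(pair(b, pair(e, e)), pair(pair(e, b), k(pair(b, pair(k(pair(b, pair(b, e)), b), e)), b)))  →  k(pair(b, pair(k(pair(b, pair(b, e)), b), e)), b)   [R1 at ε]
2. k(pair(b, pair(k(pair(b, pair(b, e)), b), e)), b)  →  k(pair(b, pair(b, e)), b)   [R8 at 1.2.1]
3. k(pair(b, pair(b, e)), b)  →  b   [R8 at ε]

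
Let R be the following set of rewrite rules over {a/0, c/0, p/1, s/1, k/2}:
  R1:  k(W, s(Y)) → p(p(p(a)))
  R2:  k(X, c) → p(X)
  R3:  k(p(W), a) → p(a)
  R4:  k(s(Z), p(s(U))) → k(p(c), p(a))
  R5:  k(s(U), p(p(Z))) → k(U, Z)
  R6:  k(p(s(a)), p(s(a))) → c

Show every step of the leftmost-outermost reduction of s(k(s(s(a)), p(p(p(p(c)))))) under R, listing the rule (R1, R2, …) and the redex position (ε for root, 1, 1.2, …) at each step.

1. s(k(s(s(a)), p(p(p(p(c))))))  →  s(k(s(a), p(p(c))))   [R5 at 1]
2. s(k(s(a), p(p(c))))  →  s(k(a, c))   [R5 at 1]
3. s(k(a, c))  →  s(p(a))   [R2 at 1]

s(p(a))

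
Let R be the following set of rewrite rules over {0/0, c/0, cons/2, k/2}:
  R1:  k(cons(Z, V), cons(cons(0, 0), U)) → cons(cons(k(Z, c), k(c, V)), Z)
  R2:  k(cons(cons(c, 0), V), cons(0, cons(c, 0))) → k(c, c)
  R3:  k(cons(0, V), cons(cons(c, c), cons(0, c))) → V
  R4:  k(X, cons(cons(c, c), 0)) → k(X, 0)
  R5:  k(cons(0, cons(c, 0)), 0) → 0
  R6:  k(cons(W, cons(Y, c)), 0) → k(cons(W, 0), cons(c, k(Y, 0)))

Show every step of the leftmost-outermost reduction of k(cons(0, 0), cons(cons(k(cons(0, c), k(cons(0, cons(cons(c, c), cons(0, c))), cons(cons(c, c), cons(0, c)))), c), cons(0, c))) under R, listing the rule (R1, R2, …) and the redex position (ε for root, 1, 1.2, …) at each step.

1. k(cons(0, 0), cons(cons(k(cons(0, c), k(cons(0, cons(cons(c, c), cons(0, c))), cons(cons(c, c), cons(0, c)))), c), cons(0, c)))  →  k(cons(0, 0), cons(cons(k(cons(0, c), cons(cons(c, c), cons(0, c))), c), cons(0, c)))   [R3 at 2.1.1.2]
2. k(cons(0, 0), cons(cons(k(cons(0, c), cons(cons(c, c), cons(0, c))), c), cons(0, c)))  →  k(cons(0, 0), cons(cons(c, c), cons(0, c)))   [R3 at 2.1.1]
3. k(cons(0, 0), cons(cons(c, c), cons(0, c)))  →  0   [R3 at ε]

0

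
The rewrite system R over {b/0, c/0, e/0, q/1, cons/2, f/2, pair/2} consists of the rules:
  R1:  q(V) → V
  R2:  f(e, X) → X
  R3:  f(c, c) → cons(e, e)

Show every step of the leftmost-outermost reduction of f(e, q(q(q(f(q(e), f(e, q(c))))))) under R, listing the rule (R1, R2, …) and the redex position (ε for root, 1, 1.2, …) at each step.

c

1. f(e, q(q(q(f(q(e), f(e, q(c)))))))  →  q(q(q(f(q(e), f(e, q(c))))))   [R2 at ε]
2. q(q(q(f(q(e), f(e, q(c))))))  →  q(q(f(q(e), f(e, q(c)))))   [R1 at ε]
3. q(q(f(q(e), f(e, q(c)))))  →  q(f(q(e), f(e, q(c))))   [R1 at ε]
4. q(f(q(e), f(e, q(c))))  →  f(q(e), f(e, q(c)))   [R1 at ε]
5. f(q(e), f(e, q(c)))  →  f(e, f(e, q(c)))   [R1 at 1]
6. f(e, f(e, q(c)))  →  f(e, q(c))   [R2 at ε]
7. f(e, q(c))  →  q(c)   [R2 at ε]
8. q(c)  →  c   [R1 at ε]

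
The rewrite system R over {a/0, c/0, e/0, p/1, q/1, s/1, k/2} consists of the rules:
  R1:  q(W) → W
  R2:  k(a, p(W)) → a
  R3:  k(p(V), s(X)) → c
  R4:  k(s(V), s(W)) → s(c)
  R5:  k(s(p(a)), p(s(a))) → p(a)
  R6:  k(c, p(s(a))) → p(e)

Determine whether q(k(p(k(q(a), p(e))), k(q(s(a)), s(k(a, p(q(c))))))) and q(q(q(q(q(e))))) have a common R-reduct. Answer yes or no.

no — NF(t₁) = c, NF(t₂) = e

Reduce t₁ = q(k(p(k(q(a), p(e))), k(q(s(a)), s(k(a, p(q(c))))))):
1. q(k(p(k(q(a), p(e))), k(q(s(a)), s(k(a, p(q(c)))))))  →  k(p(k(q(a), p(e))), k(q(s(a)), s(k(a, p(q(c))))))   [R1 at ε]
2. k(p(k(q(a), p(e))), k(q(s(a)), s(k(a, p(q(c))))))  →  k(p(k(a, p(e))), k(q(s(a)), s(k(a, p(q(c))))))   [R1 at 1.1.1]
3. k(p(k(a, p(e))), k(q(s(a)), s(k(a, p(q(c))))))  →  k(p(a), k(q(s(a)), s(k(a, p(q(c))))))   [R2 at 1.1]
4. k(p(a), k(q(s(a)), s(k(a, p(q(c))))))  →  k(p(a), k(s(a), s(k(a, p(q(c))))))   [R1 at 2.1]
5. k(p(a), k(s(a), s(k(a, p(q(c))))))  →  k(p(a), s(c))   [R4 at 2]
6. k(p(a), s(c))  →  c   [R3 at ε]

Reduce t₂ = q(q(q(q(q(e))))):
1. q(q(q(q(q(e)))))  →  q(q(q(q(e))))   [R1 at ε]
2. q(q(q(q(e))))  →  q(q(q(e)))   [R1 at ε]
3. q(q(q(e)))  →  q(q(e))   [R1 at ε]
4. q(q(e))  →  q(e)   [R1 at ε]
5. q(e)  →  e   [R1 at ε]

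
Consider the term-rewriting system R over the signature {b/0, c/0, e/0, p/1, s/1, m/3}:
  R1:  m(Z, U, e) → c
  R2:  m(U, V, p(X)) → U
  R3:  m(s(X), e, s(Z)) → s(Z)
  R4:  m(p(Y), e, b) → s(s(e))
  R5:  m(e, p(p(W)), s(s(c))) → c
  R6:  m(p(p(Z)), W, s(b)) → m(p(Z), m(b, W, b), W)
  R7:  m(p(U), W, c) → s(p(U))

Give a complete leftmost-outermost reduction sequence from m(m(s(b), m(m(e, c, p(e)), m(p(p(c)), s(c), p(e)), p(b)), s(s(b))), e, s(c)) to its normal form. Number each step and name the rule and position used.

s(c)

1. m(m(s(b), m(m(e, c, p(e)), m(p(p(c)), s(c), p(e)), p(b)), s(s(b))), e, s(c))  →  m(m(s(b), m(e, c, p(e)), s(s(b))), e, s(c))   [R2 at 1.2]
2. m(m(s(b), m(e, c, p(e)), s(s(b))), e, s(c))  →  m(m(s(b), e, s(s(b))), e, s(c))   [R2 at 1.2]
3. m(m(s(b), e, s(s(b))), e, s(c))  →  m(s(s(b)), e, s(c))   [R3 at 1]
4. m(s(s(b)), e, s(c))  →  s(c)   [R3 at ε]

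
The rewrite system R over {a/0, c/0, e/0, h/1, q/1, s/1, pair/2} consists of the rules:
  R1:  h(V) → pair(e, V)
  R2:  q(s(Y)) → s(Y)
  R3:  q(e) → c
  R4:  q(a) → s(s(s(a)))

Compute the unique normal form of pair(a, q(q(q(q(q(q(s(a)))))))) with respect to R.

1. pair(a, q(q(q(q(q(q(s(a))))))))  →  pair(a, q(q(q(q(q(s(a)))))))   [R2 at 2.1.1.1.1.1]
2. pair(a, q(q(q(q(q(s(a)))))))  →  pair(a, q(q(q(q(s(a))))))   [R2 at 2.1.1.1.1]
3. pair(a, q(q(q(q(s(a))))))  →  pair(a, q(q(q(s(a)))))   [R2 at 2.1.1.1]
4. pair(a, q(q(q(s(a)))))  →  pair(a, q(q(s(a))))   [R2 at 2.1.1]
5. pair(a, q(q(s(a))))  →  pair(a, q(s(a)))   [R2 at 2.1]
6. pair(a, q(s(a)))  →  pair(a, s(a))   [R2 at 2]

pair(a, s(a))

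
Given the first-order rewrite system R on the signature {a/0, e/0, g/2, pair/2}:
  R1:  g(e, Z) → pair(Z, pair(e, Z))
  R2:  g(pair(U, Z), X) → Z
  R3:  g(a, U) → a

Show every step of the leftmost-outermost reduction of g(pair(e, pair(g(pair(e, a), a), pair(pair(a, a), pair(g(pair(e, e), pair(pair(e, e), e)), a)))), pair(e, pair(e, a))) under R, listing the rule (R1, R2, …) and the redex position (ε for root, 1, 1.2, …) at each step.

1. g(pair(e, pair(g(pair(e, a), a), pair(pair(a, a), pair(g(pair(e, e), pair(pair(e, e), e)), a)))), pair(e, pair(e, a)))  →  pair(g(pair(e, a), a), pair(pair(a, a), pair(g(pair(e, e), pair(pair(e, e), e)), a)))   [R2 at ε]
2. pair(g(pair(e, a), a), pair(pair(a, a), pair(g(pair(e, e), pair(pair(e, e), e)), a)))  →  pair(a, pair(pair(a, a), pair(g(pair(e, e), pair(pair(e, e), e)), a)))   [R2 at 1]
3. pair(a, pair(pair(a, a), pair(g(pair(e, e), pair(pair(e, e), e)), a)))  →  pair(a, pair(pair(a, a), pair(e, a)))   [R2 at 2.2.1]

pair(a, pair(pair(a, a), pair(e, a)))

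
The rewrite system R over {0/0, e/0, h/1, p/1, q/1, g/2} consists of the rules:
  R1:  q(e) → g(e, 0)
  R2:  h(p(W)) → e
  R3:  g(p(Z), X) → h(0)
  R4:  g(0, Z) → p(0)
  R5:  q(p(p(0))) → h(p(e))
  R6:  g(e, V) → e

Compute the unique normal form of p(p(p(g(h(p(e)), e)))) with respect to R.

p(p(p(e)))

1. p(p(p(g(h(p(e)), e))))  →  p(p(p(g(e, e))))   [R2 at 1.1.1.1]
2. p(p(p(g(e, e))))  →  p(p(p(e)))   [R6 at 1.1.1]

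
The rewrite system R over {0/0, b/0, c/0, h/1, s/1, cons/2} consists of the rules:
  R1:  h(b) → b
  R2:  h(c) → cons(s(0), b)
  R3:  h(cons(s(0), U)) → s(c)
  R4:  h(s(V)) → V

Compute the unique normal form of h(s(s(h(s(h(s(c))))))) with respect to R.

1. h(s(s(h(s(h(s(c)))))))  →  s(h(s(h(s(c)))))   [R4 at ε]
2. s(h(s(h(s(c)))))  →  s(h(s(c)))   [R4 at 1]
3. s(h(s(c)))  →  s(c)   [R4 at 1]

s(c)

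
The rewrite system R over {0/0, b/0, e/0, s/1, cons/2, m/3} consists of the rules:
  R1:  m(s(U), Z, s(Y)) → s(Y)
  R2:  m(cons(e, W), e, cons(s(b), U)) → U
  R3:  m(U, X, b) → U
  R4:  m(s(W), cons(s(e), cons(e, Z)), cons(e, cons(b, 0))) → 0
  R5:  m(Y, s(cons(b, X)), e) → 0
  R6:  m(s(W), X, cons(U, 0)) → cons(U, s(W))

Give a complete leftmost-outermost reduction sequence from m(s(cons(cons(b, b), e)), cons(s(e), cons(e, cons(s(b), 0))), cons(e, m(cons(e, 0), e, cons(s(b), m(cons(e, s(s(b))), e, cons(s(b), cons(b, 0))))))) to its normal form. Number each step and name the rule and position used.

1. m(s(cons(cons(b, b), e)), cons(s(e), cons(e, cons(s(b), 0))), cons(e, m(cons(e, 0), e, cons(s(b), m(cons(e, s(s(b))), e, cons(s(b), cons(b, 0)))))))  →  m(s(cons(cons(b, b), e)), cons(s(e), cons(e, cons(s(b), 0))), cons(e, m(cons(e, s(s(b))), e, cons(s(b), cons(b, 0)))))   [R2 at 3.2]
2. m(s(cons(cons(b, b), e)), cons(s(e), cons(e, cons(s(b), 0))), cons(e, m(cons(e, s(s(b))), e, cons(s(b), cons(b, 0)))))  →  m(s(cons(cons(b, b), e)), cons(s(e), cons(e, cons(s(b), 0))), cons(e, cons(b, 0)))   [R2 at 3.2]
3. m(s(cons(cons(b, b), e)), cons(s(e), cons(e, cons(s(b), 0))), cons(e, cons(b, 0)))  →  0   [R4 at ε]

0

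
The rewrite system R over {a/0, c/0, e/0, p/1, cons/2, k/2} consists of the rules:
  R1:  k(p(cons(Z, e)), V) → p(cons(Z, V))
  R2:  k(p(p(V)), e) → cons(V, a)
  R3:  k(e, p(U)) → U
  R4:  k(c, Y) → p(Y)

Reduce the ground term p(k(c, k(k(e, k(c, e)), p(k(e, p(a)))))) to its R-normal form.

p(p(a))

1. p(k(c, k(k(e, k(c, e)), p(k(e, p(a))))))  →  p(p(k(k(e, k(c, e)), p(k(e, p(a))))))   [R4 at 1]
2. p(p(k(k(e, k(c, e)), p(k(e, p(a))))))  →  p(p(k(k(e, p(e)), p(k(e, p(a))))))   [R4 at 1.1.1.2]
3. p(p(k(k(e, p(e)), p(k(e, p(a))))))  →  p(p(k(e, p(k(e, p(a))))))   [R3 at 1.1.1]
4. p(p(k(e, p(k(e, p(a))))))  →  p(p(k(e, p(a))))   [R3 at 1.1]
5. p(p(k(e, p(a))))  →  p(p(a))   [R3 at 1.1]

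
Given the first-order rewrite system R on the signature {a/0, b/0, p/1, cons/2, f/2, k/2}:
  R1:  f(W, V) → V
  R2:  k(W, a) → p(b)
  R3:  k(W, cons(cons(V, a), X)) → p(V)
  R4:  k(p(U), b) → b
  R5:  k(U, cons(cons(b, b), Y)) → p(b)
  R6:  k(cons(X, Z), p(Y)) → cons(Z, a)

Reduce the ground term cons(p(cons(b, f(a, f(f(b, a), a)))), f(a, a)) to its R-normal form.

1. cons(p(cons(b, f(a, f(f(b, a), a)))), f(a, a))  →  cons(p(cons(b, f(f(b, a), a))), f(a, a))   [R1 at 1.1.2]
2. cons(p(cons(b, f(f(b, a), a))), f(a, a))  →  cons(p(cons(b, a)), f(a, a))   [R1 at 1.1.2]
3. cons(p(cons(b, a)), f(a, a))  →  cons(p(cons(b, a)), a)   [R1 at 2]

cons(p(cons(b, a)), a)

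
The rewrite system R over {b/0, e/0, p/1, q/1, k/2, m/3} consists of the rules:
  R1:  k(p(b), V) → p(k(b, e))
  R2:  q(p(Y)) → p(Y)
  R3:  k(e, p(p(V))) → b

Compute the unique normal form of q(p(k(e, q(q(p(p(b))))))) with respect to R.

1. q(p(k(e, q(q(p(p(b)))))))  →  p(k(e, q(q(p(p(b))))))   [R2 at ε]
2. p(k(e, q(q(p(p(b))))))  →  p(k(e, q(p(p(b)))))   [R2 at 1.2.1]
3. p(k(e, q(p(p(b)))))  →  p(k(e, p(p(b))))   [R2 at 1.2]
4. p(k(e, p(p(b))))  →  p(b)   [R3 at 1]

p(b)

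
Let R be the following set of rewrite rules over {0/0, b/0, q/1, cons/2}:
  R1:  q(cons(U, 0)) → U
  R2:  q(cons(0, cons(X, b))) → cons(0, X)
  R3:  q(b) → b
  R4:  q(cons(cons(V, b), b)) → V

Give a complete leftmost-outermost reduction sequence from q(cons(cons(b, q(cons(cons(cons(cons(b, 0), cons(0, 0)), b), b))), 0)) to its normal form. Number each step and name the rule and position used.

1. q(cons(cons(b, q(cons(cons(cons(cons(b, 0), cons(0, 0)), b), b))), 0))  →  cons(b, q(cons(cons(cons(cons(b, 0), cons(0, 0)), b), b)))   [R1 at ε]
2. cons(b, q(cons(cons(cons(cons(b, 0), cons(0, 0)), b), b)))  →  cons(b, cons(cons(b, 0), cons(0, 0)))   [R4 at 2]

cons(b, cons(cons(b, 0), cons(0, 0)))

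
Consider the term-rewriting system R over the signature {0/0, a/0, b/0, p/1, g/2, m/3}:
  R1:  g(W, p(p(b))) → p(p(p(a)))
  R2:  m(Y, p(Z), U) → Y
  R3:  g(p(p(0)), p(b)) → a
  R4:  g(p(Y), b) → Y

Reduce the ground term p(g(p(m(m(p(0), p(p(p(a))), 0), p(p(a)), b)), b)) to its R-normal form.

1. p(g(p(m(m(p(0), p(p(p(a))), 0), p(p(a)), b)), b))  →  p(m(m(p(0), p(p(p(a))), 0), p(p(a)), b))   [R4 at 1]
2. p(m(m(p(0), p(p(p(a))), 0), p(p(a)), b))  →  p(m(p(0), p(p(p(a))), 0))   [R2 at 1]
3. p(m(p(0), p(p(p(a))), 0))  →  p(p(0))   [R2 at 1]

p(p(0))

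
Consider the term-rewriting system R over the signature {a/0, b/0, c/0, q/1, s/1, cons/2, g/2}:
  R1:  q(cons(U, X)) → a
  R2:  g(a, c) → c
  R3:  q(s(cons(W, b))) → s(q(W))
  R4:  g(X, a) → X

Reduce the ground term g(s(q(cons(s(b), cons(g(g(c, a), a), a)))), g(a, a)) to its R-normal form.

1. g(s(q(cons(s(b), cons(g(g(c, a), a), a)))), g(a, a))  →  g(s(a), g(a, a))   [R1 at 1.1]
2. g(s(a), g(a, a))  →  g(s(a), a)   [R4 at 2]
3. g(s(a), a)  →  s(a)   [R4 at ε]

s(a)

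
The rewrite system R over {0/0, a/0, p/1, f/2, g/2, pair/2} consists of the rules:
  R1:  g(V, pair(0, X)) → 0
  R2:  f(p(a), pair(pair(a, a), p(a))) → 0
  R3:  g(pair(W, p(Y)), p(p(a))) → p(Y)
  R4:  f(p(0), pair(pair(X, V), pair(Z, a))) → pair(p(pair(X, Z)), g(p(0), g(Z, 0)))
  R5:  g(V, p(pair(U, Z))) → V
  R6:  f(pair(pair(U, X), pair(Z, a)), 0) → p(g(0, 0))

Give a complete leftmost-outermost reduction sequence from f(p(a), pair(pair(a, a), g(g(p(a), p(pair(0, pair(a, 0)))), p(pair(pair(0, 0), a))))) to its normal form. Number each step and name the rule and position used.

1. f(p(a), pair(pair(a, a), g(g(p(a), p(pair(0, pair(a, 0)))), p(pair(pair(0, 0), a)))))  →  f(p(a), pair(pair(a, a), g(p(a), p(pair(0, pair(a, 0))))))   [R5 at 2.2]
2. f(p(a), pair(pair(a, a), g(p(a), p(pair(0, pair(a, 0))))))  →  f(p(a), pair(pair(a, a), p(a)))   [R5 at 2.2]
3. f(p(a), pair(pair(a, a), p(a)))  →  0   [R2 at ε]

0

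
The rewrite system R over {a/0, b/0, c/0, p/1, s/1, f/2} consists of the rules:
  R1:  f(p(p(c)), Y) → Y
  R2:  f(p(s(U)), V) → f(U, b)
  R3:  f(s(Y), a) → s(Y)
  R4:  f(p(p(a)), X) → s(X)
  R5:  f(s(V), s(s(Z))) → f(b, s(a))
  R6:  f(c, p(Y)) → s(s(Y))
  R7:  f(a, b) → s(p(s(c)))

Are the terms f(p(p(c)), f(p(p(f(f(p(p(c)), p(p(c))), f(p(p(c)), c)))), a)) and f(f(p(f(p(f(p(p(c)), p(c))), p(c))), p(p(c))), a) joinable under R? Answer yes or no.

Reduce t₁ = f(p(p(c)), f(p(p(f(f(p(p(c)), p(p(c))), f(p(p(c)), c)))), a)):
1. f(p(p(c)), f(p(p(f(f(p(p(c)), p(p(c))), f(p(p(c)), c)))), a))  →  f(p(p(f(f(p(p(c)), p(p(c))), f(p(p(c)), c)))), a)   [R1 at ε]
2. f(p(p(f(f(p(p(c)), p(p(c))), f(p(p(c)), c)))), a)  →  f(p(p(f(p(p(c)), f(p(p(c)), c)))), a)   [R1 at 1.1.1.1]
3. f(p(p(f(p(p(c)), f(p(p(c)), c)))), a)  →  f(p(p(f(p(p(c)), c))), a)   [R1 at 1.1.1]
4. f(p(p(f(p(p(c)), c))), a)  →  f(p(p(c)), a)   [R1 at 1.1.1]
5. f(p(p(c)), a)  →  a   [R1 at ε]

Reduce t₂ = f(f(p(f(p(f(p(p(c)), p(c))), p(c))), p(p(c))), a):
1. f(f(p(f(p(f(p(p(c)), p(c))), p(c))), p(p(c))), a)  →  f(f(p(f(p(p(c)), p(c))), p(p(c))), a)   [R1 at 1.1.1.1.1]
2. f(f(p(f(p(p(c)), p(c))), p(p(c))), a)  →  f(f(p(p(c)), p(p(c))), a)   [R1 at 1.1.1]
3. f(f(p(p(c)), p(p(c))), a)  →  f(p(p(c)), a)   [R1 at 1]
4. f(p(p(c)), a)  →  a   [R1 at ε]

yes — NF(t₁) = a, NF(t₂) = a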